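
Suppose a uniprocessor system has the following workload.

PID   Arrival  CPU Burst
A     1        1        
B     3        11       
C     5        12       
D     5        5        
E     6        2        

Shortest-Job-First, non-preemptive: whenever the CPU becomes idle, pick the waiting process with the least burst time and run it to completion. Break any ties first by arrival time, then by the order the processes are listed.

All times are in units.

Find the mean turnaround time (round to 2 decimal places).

Schedule: | idle 0-1 | A 1-2 | idle 2-3 | B 3-14 | E 14-16 | D 16-21 | C 21-33 |
Completion: A=2  B=14  C=33  D=21  E=16
Turnaround (C−A): A=1  B=11  C=28  D=16  E=10
Turnaround times: A=1, B=11, C=28, D=16, E=10
Average turnaround = (1+11+28+16+10) / 5 = 66/5 = 13.20

13.20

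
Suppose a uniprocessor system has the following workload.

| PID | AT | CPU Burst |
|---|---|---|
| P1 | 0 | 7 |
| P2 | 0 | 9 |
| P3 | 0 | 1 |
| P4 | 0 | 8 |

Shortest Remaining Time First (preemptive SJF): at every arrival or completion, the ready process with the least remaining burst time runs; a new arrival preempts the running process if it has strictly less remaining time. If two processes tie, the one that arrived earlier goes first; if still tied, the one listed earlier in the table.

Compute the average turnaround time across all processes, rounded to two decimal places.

12.50

Timeline: | P3 0-1 | P1 1-8 | P4 8-16 | P2 16-25 |
Completion: P1=8  P2=25  P3=1  P4=16
Turnaround (C−A): P1=8  P2=25  P3=1  P4=16
Turnaround times: P1=8, P2=25, P3=1, P4=16
Average turnaround = (8+25+1+16) / 4 = 50/4 = 12.50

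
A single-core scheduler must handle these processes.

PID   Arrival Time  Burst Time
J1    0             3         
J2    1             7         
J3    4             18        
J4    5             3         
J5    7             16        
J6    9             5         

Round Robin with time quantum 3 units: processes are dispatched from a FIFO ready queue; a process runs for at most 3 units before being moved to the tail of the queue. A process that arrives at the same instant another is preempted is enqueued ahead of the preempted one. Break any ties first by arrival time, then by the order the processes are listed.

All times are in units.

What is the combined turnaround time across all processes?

147

Gantt: | J1 0-3 | J2 3-6 | J3 6-9 | J4 9-12 | J2 12-15 | J5 15-18 | J6 18-21 | J3 21-24 | J2 24-25 | J5 25-28 | J6 28-30 | J3 30-33 | J5 33-36 | J3 36-39 | J5 39-42 | J3 42-45 | J5 45-48 | J3 48-51 | J5 51-52 |
Completion: J1=3  J2=25  J3=51  J4=12  J5=52  J6=30
Turnaround (C−A): J1=3  J2=24  J3=47  J4=7  J5=45  J6=21
Turnaround = completion − arrival: J1=3, J2=24, J3=47, J4=7, J5=45, J6=21
Total turnaround = 3 + 24 + 47 + 7 + 45 + 21 = 147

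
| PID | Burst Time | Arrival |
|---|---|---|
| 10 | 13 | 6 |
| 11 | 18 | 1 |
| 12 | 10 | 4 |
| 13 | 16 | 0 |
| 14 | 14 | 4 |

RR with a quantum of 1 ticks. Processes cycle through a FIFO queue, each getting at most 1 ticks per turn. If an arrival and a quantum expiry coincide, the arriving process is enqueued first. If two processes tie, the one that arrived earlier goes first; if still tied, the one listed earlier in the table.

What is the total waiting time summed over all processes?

237

Timeline: | 13 0-1 | 11 1-2 | 13 2-3 | 11 3-4 | 13 4-5 | 12 5-6 | 14 6-7 | 11 7-8 | 13 8-9 | 10 9-10 | 12 10-11 | 14 11-12 | 11 12-13 | 13 13-14 | 10 14-15 | 12 15-16 | 14 16-17 | 11 17-18 | 13 18-19 | 10 19-20 | 12 20-21 | 14 21-22 | 11 22-23 | 13 23-24 | 10 24-25 | 12 25-26 | 14 26-27 | 11 27-28 | 13 28-29 | 10 29-30 | 12 30-31 | 14 31-32 | 11 32-33 | 13 33-34 | 10 34-35 | 12 35-36 | 14 36-37 | 11 37-38 | 13 38-39 | 10 39-40 | 12 40-41 | 14 41-42 | 11 42-43 | 13 43-44 | 10 44-45 | 12 45-46 | 14 46-47 | 11 47-48 | 13 48-49 | 10 49-50 | 12 50-51 | 14 51-52 | 11 52-53 | 13 53-54 | 10 54-55 | 14 55-56 | 11 56-57 | 13 57-58 | 10 58-59 | 14 59-60 | 11 60-61 | 13 61-62 | 10 62-63 | 14 63-64 | 11 64-65 | 13 65-66 | 10 66-67 | 14 67-68 | 11 68-71 |
Completion: 10=67  11=71  12=51  13=66  14=68
Waiting = turnaround − burst: 10=48, 11=52, 12=37, 13=50, 14=50
Total waiting = 48 + 52 + 37 + 50 + 50 = 237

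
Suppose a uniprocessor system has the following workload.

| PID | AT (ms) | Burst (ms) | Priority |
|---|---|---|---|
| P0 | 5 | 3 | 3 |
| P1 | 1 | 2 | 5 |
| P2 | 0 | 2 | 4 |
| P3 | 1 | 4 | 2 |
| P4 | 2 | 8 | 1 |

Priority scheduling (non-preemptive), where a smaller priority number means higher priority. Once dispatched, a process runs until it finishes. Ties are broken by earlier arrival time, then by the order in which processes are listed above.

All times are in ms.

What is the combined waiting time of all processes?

Timeline: | P2 0-2 | P4 2-10 | P3 10-14 | P0 14-17 | P1 17-19 |
Completion: P0=17  P1=19  P2=2  P3=14  P4=10
Turnaround (C−A): P0=12  P1=18  P2=2  P3=13  P4=8
Waiting = turnaround − burst: P0=9, P1=16, P2=0, P3=9, P4=0
Total waiting = 9 + 16 + 0 + 9 + 0 = 34

34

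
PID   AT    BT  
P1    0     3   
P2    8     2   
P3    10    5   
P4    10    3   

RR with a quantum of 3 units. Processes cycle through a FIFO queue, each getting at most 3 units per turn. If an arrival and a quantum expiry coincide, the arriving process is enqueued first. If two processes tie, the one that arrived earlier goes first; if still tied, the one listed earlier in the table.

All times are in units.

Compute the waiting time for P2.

Schedule: | P1 0-3 | idle 3-8 | P2 8-10 | P3 10-13 | P4 13-16 | P3 16-18 |
Completion: P1=3  P2=10  P3=18  P4=16
Turnaround (C−A): P1=3  P2=2  P3=8  P4=6
Waiting(P2) = turnaround − burst = 2 − 2 = 0

0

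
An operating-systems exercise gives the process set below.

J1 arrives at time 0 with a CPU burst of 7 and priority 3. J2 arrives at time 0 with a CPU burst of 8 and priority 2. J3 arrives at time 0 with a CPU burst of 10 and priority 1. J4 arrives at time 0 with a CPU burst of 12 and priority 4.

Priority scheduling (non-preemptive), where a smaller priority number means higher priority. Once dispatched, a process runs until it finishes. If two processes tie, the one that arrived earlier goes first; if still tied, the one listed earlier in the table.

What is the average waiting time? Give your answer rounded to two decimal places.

13.25

Schedule: | J3 0-10 | J2 10-18 | J1 18-25 | J4 25-37 |
Completion: J1=25  J2=18  J3=10  J4=37
Turnaround (C−A): J1=25  J2=18  J3=10  J4=37
Waiting times: J1=18, J2=10, J3=0, J4=25
Average waiting = (18+10+0+25) / 4 = 53/4 = 13.25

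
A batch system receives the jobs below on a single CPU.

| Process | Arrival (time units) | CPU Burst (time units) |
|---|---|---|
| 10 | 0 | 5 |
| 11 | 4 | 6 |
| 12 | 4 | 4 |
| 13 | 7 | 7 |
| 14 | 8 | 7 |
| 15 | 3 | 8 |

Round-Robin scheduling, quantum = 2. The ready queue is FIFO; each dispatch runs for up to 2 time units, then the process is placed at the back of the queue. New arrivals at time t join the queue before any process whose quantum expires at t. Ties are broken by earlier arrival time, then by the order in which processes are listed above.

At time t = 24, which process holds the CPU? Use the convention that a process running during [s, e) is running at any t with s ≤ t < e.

13

Schedule: | 10 0-4 | 15 4-6 | 11 6-8 | 12 8-10 | 10 10-11 | 15 11-13 | 13 13-15 | 14 15-17 | 11 17-19 | 12 19-21 | 15 21-23 | 13 23-25 | 14 25-27 | 11 27-29 | 15 29-31 | 13 31-33 | 14 33-35 | 13 35-36 | 14 36-37 |
Completion: 10=11  11=29  12=21  13=36  14=37  15=31
Turnaround (C−A): 10=11  11=25  12=17  13=29  14=29  15=28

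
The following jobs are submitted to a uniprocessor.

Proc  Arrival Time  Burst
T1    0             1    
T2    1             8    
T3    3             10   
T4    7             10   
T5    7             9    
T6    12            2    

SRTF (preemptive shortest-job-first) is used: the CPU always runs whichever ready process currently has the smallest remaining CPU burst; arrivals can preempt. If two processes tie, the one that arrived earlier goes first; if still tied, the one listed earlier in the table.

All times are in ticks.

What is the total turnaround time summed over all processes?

84

Schedule: | T1 0-1 | T2 1-9 | T5 9-12 | T6 12-14 | T5 14-20 | T3 20-30 | T4 30-40 |
Completion: T1=1  T2=9  T3=30  T4=40  T5=20  T6=14
Turnaround (C−A): T1=1  T2=8  T3=27  T4=33  T5=13  T6=2
Turnaround = completion − arrival: T1=1, T2=8, T3=27, T4=33, T5=13, T6=2
Total turnaround = 1 + 8 + 27 + 33 + 13 + 2 = 84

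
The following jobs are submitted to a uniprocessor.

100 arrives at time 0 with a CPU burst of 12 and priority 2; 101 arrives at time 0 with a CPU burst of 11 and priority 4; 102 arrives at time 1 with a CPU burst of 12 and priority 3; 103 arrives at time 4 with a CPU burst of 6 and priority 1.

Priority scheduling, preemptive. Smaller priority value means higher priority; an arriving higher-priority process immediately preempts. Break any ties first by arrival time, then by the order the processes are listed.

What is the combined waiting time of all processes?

Timeline: | 100 0-4 | 103 4-10 | 100 10-18 | 102 18-30 | 101 30-41 |
Completion: 100=18  101=41  102=30  103=10
Turnaround (C−A): 100=18  101=41  102=29  103=6
Waiting = turnaround − burst: 100=6, 101=30, 102=17, 103=0
Total waiting = 6 + 30 + 17 + 0 = 53

53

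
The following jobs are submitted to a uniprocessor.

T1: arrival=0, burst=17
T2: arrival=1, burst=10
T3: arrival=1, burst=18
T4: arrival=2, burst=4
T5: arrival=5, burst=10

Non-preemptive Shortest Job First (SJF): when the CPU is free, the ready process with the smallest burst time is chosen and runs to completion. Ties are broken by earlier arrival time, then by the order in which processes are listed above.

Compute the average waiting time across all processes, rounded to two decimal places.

20.20

Schedule: | T1 0-17 | T4 17-21 | T2 21-31 | T5 31-41 | T3 41-59 |
Completion: T1=17  T2=31  T3=59  T4=21  T5=41
Turnaround (C−A): T1=17  T2=30  T3=58  T4=19  T5=36
Waiting times: T1=0, T2=20, T3=40, T4=15, T5=26
Average waiting = (0+20+40+15+26) / 5 = 101/5 = 20.20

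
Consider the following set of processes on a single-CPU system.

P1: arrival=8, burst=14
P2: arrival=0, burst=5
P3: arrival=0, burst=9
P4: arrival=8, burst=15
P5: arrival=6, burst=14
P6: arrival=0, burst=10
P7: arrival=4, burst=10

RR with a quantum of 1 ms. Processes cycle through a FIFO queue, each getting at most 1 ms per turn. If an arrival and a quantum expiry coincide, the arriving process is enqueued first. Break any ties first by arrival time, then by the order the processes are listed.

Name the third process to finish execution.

Timeline: | P2 0-1 | P3 1-2 | P6 2-3 | P2 3-4 | P3 4-5 | P6 5-6 | P7 6-7 | P2 7-8 | P3 8-9 | P5 9-10 | P6 10-11 | P7 11-12 | P1 12-13 | P4 13-14 | P2 14-15 | P3 15-16 | P5 16-17 | P6 17-18 | P7 18-19 | P1 19-20 | P4 20-21 | P2 21-22 | P3 22-23 | P5 23-24 | P6 24-25 | P7 25-26 | P1 26-27 | P4 27-28 | P3 28-29 | P5 29-30 | P6 30-31 | P7 31-32 | P1 32-33 | P4 33-34 | P3 34-35 | P5 35-36 | P6 36-37 | P7 37-38 | P1 38-39 | P4 39-40 | P3 40-41 | P5 41-42 | P6 42-43 | P7 43-44 | P1 44-45 | P4 45-46 | P3 46-47 | P5 47-48 | P6 48-49 | P7 49-50 | P1 50-51 | P4 51-52 | P5 52-53 | P6 53-54 | P7 54-55 | P1 55-56 | P4 56-57 | P5 57-58 | P7 58-59 | P1 59-60 | P4 60-61 | P5 61-62 | P1 62-63 | P4 63-64 | P5 64-65 | P1 65-66 | P4 66-67 | P5 67-68 | P1 68-69 | P4 69-70 | P5 70-71 | P1 71-72 | P4 72-73 | P5 73-74 | P1 74-75 | P4 75-77 |
Completion: P1=75  P2=22  P3=47  P4=77  P5=74  P6=54  P7=59
Turnaround (C−A): P1=67  P2=22  P3=47  P4=69  P5=68  P6=54  P7=55
Finish order: P2 → P3 → P6 → P7 → P5 → P1 → P4

P6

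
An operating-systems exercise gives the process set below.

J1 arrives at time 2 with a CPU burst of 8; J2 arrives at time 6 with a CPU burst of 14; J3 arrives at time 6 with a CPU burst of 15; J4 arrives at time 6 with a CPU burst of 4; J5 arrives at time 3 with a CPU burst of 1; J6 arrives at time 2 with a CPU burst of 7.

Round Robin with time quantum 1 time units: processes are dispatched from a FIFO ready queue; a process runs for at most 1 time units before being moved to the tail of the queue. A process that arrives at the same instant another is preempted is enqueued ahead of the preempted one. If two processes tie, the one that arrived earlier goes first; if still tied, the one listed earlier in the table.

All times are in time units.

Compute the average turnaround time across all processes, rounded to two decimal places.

28.33

Timeline: | idle 0-2 | J1 2-3 | J6 3-4 | J5 4-5 | J1 5-6 | J6 6-7 | J2 7-8 | J3 8-9 | J4 9-10 | J1 10-11 | J6 11-12 | J2 12-13 | J3 13-14 | J4 14-15 | J1 15-16 | J6 16-17 | J2 17-18 | J3 18-19 | J4 19-20 | J1 20-21 | J6 21-22 | J2 22-23 | J3 23-24 | J4 24-25 | J1 25-26 | J6 26-27 | J2 27-28 | J3 28-29 | J1 29-30 | J6 30-31 | J2 31-32 | J3 32-33 | J1 33-34 | J2 34-35 | J3 35-36 | J2 36-37 | J3 37-38 | J2 38-39 | J3 39-40 | J2 40-41 | J3 41-42 | J2 42-43 | J3 43-44 | J2 44-45 | J3 45-46 | J2 46-47 | J3 47-48 | J2 48-49 | J3 49-51 |
Completion: J1=34  J2=49  J3=51  J4=25  J5=5  J6=31
Turnaround (C−A): J1=32  J2=43  J3=45  J4=19  J5=2  J6=29
Turnaround times: J1=32, J2=43, J3=45, J4=19, J5=2, J6=29
Average turnaround = (32+43+45+19+2+29) / 6 = 170/6 = 28.33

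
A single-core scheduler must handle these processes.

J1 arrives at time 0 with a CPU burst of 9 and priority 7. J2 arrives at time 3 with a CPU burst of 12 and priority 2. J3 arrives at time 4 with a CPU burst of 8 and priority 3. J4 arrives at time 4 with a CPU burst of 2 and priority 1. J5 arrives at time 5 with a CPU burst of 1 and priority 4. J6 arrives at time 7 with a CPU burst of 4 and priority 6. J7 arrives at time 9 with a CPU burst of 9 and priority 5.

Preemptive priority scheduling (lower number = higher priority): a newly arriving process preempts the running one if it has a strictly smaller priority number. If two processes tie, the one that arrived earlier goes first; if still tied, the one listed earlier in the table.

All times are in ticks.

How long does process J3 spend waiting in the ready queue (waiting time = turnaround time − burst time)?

Schedule: | J1 0-3 | J2 3-4 | J4 4-6 | J2 6-17 | J3 17-25 | J5 25-26 | J7 26-35 | J6 35-39 | J1 39-45 |
Completion: J1=45  J2=17  J3=25  J4=6  J5=26  J6=39  J7=35
Waiting(J3) = turnaround − burst = 21 − 8 = 13

13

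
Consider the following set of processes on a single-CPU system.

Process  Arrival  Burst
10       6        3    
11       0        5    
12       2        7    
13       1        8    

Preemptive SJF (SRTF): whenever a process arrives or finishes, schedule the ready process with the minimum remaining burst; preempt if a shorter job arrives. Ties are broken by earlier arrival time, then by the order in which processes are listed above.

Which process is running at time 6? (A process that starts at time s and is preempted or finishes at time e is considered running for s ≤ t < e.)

Gantt: | 11 0-5 | 12 5-6 | 10 6-9 | 12 9-15 | 13 15-23 |
Completion: 10=9  11=5  12=15  13=23
Turnaround (C−A): 10=3  11=5  12=13  13=22

10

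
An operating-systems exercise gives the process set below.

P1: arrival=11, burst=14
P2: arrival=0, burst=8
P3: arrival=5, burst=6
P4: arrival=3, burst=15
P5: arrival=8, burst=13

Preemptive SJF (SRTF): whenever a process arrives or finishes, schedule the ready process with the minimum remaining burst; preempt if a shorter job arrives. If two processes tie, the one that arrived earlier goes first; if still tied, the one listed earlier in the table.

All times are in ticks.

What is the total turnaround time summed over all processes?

Schedule: | P2 0-8 | P3 8-14 | P5 14-27 | P1 27-41 | P4 41-56 |
Completion: P1=41  P2=8  P3=14  P4=56  P5=27
Turnaround = completion − arrival: P1=30, P2=8, P3=9, P4=53, P5=19
Total turnaround = 30 + 8 + 9 + 53 + 19 = 119

119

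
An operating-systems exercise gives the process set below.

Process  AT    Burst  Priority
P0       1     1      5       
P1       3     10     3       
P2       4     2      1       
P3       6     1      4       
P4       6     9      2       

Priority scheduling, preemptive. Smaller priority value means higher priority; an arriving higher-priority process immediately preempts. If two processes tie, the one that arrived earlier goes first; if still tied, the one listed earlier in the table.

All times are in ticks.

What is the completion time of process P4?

Gantt: | idle 0-1 | P0 1-2 | idle 2-3 | P1 3-4 | P2 4-6 | P4 6-15 | P1 15-24 | P3 24-25 |
Completion: P0=2  P1=24  P2=6  P3=25  P4=15

15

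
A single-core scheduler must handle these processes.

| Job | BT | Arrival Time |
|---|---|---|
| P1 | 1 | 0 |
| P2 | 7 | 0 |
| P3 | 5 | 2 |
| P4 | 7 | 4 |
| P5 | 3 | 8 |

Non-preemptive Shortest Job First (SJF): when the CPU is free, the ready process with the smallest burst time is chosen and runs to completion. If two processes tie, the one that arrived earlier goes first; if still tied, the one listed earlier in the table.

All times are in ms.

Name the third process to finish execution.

Schedule: | P1 0-1 | P2 1-8 | P5 8-11 | P3 11-16 | P4 16-23 |
Completion: P1=1  P2=8  P3=16  P4=23  P5=11
Turnaround (C−A): P1=1  P2=8  P3=14  P4=19  P5=3
Finish order: P1 → P2 → P5 → P3 → P4

P5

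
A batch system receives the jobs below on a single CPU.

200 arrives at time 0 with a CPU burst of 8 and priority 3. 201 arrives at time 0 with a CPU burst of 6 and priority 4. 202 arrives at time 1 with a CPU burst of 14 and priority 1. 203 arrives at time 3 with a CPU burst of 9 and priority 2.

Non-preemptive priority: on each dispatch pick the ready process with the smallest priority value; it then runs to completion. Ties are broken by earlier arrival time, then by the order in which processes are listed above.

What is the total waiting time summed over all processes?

Gantt: | 200 0-8 | 202 8-22 | 203 22-31 | 201 31-37 |
Completion: 200=8  201=37  202=22  203=31
Waiting = turnaround − burst: 200=0, 201=31, 202=7, 203=19
Total waiting = 0 + 31 + 7 + 19 = 57

57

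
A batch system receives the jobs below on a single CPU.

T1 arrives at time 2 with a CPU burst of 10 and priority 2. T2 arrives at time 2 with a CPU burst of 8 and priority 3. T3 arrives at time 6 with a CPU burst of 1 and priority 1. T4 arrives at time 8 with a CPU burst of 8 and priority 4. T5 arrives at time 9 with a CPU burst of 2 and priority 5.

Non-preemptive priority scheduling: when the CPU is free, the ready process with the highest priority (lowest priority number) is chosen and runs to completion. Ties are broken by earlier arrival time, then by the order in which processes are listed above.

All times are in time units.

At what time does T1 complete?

Timeline: | idle 0-2 | T1 2-12 | T3 12-13 | T2 13-21 | T4 21-29 | T5 29-31 |
Completion: T1=12  T2=21  T3=13  T4=29  T5=31
Turnaround (C−A): T1=10  T2=19  T3=7  T4=21  T5=22

12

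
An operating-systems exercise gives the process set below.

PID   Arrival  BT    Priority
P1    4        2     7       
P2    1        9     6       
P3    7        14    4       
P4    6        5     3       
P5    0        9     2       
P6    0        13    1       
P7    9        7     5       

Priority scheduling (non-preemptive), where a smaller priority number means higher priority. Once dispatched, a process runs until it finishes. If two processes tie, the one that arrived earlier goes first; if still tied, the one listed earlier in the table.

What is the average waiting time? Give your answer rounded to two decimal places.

Gantt: | P6 0-13 | P5 13-22 | P4 22-27 | P3 27-41 | P7 41-48 | P2 48-57 | P1 57-59 |
Completion: P1=59  P2=57  P3=41  P4=27  P5=22  P6=13  P7=48
Turnaround (C−A): P1=55  P2=56  P3=34  P4=21  P5=22  P6=13  P7=39
Waiting times: P1=53, P2=47, P3=20, P4=16, P5=13, P6=0, P7=32
Average waiting = (53+47+20+16+13+0+32) / 7 = 181/7 = 25.86

25.86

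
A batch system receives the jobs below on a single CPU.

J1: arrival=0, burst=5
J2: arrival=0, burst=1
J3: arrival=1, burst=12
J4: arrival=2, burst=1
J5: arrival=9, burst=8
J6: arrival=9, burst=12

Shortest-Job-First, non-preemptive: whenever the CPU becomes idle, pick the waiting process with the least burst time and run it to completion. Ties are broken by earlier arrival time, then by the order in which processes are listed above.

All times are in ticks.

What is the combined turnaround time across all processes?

78

Gantt: | J2 0-1 | J1 1-6 | J4 6-7 | J3 7-19 | J5 19-27 | J6 27-39 |
Completion: J1=6  J2=1  J3=19  J4=7  J5=27  J6=39
Turnaround (C−A): J1=6  J2=1  J3=18  J4=5  J5=18  J6=30
Turnaround = completion − arrival: J1=6, J2=1, J3=18, J4=5, J5=18, J6=30
Total turnaround = 6 + 1 + 18 + 5 + 18 + 30 = 78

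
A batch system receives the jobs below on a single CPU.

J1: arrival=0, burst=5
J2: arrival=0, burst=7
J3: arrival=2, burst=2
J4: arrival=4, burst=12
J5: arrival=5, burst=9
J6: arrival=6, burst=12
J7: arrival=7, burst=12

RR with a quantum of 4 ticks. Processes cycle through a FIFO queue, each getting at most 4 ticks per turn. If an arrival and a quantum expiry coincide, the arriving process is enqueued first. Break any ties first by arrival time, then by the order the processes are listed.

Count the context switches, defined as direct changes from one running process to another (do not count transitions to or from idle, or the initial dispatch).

Gantt: | J1 0-4 | J2 4-8 | J3 8-10 | J4 10-14 | J1 14-15 | J5 15-19 | J6 19-23 | J7 23-27 | J2 27-30 | J4 30-34 | J5 34-38 | J6 38-42 | J7 42-46 | J4 46-50 | J5 50-51 | J6 51-55 | J7 55-59 |
Completion: J1=15  J2=30  J3=10  J4=50  J5=51  J6=55  J7=59

16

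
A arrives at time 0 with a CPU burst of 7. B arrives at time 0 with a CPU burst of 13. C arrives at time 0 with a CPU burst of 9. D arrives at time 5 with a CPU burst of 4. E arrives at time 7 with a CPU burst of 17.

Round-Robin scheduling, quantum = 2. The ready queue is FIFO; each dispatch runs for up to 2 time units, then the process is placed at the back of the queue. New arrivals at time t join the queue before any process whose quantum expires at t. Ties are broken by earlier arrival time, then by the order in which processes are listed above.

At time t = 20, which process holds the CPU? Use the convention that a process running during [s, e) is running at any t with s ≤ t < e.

D

Timeline: | A 0-2 | B 2-4 | C 4-6 | A 6-8 | B 8-10 | D 10-12 | C 12-14 | E 14-16 | A 16-18 | B 18-20 | D 20-22 | C 22-24 | E 24-26 | A 26-27 | B 27-29 | C 29-31 | E 31-33 | B 33-35 | C 35-36 | E 36-38 | B 38-40 | E 40-42 | B 42-43 | E 43-50 |
Completion: A=27  B=43  C=36  D=22  E=50
Turnaround (C−A): A=27  B=43  C=36  D=17  E=43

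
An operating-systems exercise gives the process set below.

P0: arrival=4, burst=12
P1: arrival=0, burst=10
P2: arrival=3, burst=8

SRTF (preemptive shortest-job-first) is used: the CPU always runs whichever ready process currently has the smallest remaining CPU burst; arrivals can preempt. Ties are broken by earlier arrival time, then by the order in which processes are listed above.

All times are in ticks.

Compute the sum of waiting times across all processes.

Timeline: | P1 0-10 | P2 10-18 | P0 18-30 |
Completion: P0=30  P1=10  P2=18
Turnaround (C−A): P0=26  P1=10  P2=15
Waiting = turnaround − burst: P0=14, P1=0, P2=7
Total waiting = 14 + 0 + 7 = 21

21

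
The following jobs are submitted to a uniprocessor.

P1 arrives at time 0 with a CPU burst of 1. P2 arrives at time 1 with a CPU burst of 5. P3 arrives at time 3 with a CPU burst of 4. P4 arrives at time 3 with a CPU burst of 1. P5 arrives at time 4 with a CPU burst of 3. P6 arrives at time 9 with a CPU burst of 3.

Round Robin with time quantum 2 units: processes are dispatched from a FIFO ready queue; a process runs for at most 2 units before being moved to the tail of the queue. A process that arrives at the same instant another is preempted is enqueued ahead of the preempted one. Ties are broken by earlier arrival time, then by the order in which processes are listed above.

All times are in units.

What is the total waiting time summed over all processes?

28

Gantt: | P1 0-1 | P2 1-3 | P3 3-5 | P4 5-6 | P2 6-8 | P5 8-10 | P3 10-12 | P2 12-13 | P6 13-15 | P5 15-16 | P6 16-17 |
Completion: P1=1  P2=13  P3=12  P4=6  P5=16  P6=17
Waiting = turnaround − burst: P1=0, P2=7, P3=5, P4=2, P5=9, P6=5
Total waiting = 0 + 7 + 5 + 2 + 9 + 5 = 28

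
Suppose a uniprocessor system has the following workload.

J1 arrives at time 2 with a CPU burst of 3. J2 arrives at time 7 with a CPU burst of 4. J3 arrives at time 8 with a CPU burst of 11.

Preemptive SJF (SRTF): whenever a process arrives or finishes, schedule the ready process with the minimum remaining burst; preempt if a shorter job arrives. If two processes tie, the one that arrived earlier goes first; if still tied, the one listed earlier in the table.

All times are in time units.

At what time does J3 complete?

Schedule: | idle 0-2 | J1 2-5 | idle 5-7 | J2 7-11 | J3 11-22 |
Completion: J1=5  J2=11  J3=22

22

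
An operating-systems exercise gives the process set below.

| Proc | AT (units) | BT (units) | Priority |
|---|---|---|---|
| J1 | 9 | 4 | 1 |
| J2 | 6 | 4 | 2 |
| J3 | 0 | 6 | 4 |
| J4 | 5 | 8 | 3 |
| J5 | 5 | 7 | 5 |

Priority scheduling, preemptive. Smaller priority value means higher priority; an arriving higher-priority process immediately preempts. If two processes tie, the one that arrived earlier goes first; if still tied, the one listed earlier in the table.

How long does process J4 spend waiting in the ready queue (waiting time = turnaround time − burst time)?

Schedule: | J3 0-5 | J4 5-6 | J2 6-9 | J1 9-13 | J2 13-14 | J4 14-21 | J3 21-22 | J5 22-29 |
Completion: J1=13  J2=14  J3=22  J4=21  J5=29
Turnaround (C−A): J1=4  J2=8  J3=22  J4=16  J5=24
Waiting(J4) = turnaround − burst = 16 − 8 = 8

8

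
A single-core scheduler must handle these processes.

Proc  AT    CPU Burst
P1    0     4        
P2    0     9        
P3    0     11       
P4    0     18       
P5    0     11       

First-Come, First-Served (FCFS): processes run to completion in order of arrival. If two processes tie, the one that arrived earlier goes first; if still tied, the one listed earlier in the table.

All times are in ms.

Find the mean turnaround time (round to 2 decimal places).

Gantt: | P1 0-4 | P2 4-13 | P3 13-24 | P4 24-42 | P5 42-53 |
Completion: P1=4  P2=13  P3=24  P4=42  P5=53
Turnaround times: P1=4, P2=13, P3=24, P4=42, P5=53
Average turnaround = (4+13+24+42+53) / 5 = 136/5 = 27.20

27.20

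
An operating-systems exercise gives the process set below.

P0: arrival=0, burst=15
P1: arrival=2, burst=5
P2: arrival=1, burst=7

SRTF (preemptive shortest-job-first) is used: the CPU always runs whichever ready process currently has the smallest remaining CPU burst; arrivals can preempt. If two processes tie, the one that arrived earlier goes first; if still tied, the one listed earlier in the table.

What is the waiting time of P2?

5

Gantt: | P0 0-1 | P2 1-2 | P1 2-7 | P2 7-13 | P0 13-27 |
Completion: P0=27  P1=7  P2=13
Turnaround (C−A): P0=27  P1=5  P2=12
Waiting(P2) = turnaround − burst = 12 − 7 = 5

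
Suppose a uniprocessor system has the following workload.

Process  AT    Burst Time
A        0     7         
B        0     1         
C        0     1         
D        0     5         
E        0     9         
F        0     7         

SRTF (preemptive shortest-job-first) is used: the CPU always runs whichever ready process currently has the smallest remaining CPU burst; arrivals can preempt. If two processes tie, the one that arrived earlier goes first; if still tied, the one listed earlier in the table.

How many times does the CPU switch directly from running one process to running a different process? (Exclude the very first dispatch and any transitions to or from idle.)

Gantt: | B 0-1 | C 1-2 | D 2-7 | A 7-14 | F 14-21 | E 21-30 |
Completion: A=14  B=1  C=2  D=7  E=30  F=21
Turnaround (C−A): A=14  B=1  C=2  D=7  E=30  F=21

5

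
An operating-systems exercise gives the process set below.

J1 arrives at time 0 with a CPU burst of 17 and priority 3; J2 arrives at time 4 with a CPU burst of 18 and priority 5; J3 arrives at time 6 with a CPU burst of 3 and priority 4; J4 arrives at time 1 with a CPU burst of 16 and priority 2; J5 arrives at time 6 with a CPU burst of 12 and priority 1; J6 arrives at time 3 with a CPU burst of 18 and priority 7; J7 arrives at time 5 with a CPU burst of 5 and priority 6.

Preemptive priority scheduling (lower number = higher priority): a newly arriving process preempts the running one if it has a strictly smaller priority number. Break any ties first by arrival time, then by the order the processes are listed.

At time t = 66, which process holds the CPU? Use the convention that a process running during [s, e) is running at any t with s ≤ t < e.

J7

Schedule: | J1 0-1 | J4 1-6 | J5 6-18 | J4 18-29 | J1 29-45 | J3 45-48 | J2 48-66 | J7 66-71 | J6 71-89 |
Completion: J1=45  J2=66  J3=48  J4=29  J5=18  J6=89  J7=71
Turnaround (C−A): J1=45  J2=62  J3=42  J4=28  J5=12  J6=86  J7=66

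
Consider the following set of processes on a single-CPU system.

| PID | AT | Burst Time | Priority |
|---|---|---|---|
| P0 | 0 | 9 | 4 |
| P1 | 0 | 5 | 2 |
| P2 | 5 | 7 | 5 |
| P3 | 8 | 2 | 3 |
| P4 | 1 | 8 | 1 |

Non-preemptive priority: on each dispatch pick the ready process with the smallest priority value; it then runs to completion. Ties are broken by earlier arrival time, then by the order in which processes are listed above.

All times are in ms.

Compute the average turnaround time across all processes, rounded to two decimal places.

Timeline: | P1 0-5 | P4 5-13 | P3 13-15 | P0 15-24 | P2 24-31 |
Completion: P0=24  P1=5  P2=31  P3=15  P4=13
Turnaround (C−A): P0=24  P1=5  P2=26  P3=7  P4=12
Turnaround times: P0=24, P1=5, P2=26, P3=7, P4=12
Average turnaround = (24+5+26+7+12) / 5 = 74/5 = 14.80

14.80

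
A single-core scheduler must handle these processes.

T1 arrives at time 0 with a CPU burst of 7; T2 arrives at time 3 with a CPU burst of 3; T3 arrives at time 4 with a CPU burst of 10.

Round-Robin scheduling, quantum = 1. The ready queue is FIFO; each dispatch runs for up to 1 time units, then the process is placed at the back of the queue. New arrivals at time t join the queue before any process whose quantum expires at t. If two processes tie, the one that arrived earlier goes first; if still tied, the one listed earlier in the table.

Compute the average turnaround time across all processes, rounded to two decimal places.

12.00

Gantt: | T1 0-3 | T2 3-4 | T1 4-5 | T3 5-6 | T2 6-7 | T1 7-8 | T3 8-9 | T2 9-10 | T1 10-11 | T3 11-12 | T1 12-13 | T3 13-20 |
Completion: T1=13  T2=10  T3=20
Turnaround (C−A): T1=13  T2=7  T3=16
Turnaround times: T1=13, T2=7, T3=16
Average turnaround = (13+7+16) / 3 = 36/3 = 12.00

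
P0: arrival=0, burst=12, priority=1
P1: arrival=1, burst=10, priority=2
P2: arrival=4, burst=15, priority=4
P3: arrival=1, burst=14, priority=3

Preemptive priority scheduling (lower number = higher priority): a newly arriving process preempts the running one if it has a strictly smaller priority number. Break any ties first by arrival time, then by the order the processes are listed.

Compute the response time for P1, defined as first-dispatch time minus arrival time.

11

Timeline: | P0 0-12 | P1 12-22 | P3 22-36 | P2 36-51 |
Completion: P0=12  P1=22  P2=51  P3=36
Turnaround (C−A): P0=12  P1=21  P2=47  P3=35
Response(P1) = first start − arrival = 12 − 1 = 11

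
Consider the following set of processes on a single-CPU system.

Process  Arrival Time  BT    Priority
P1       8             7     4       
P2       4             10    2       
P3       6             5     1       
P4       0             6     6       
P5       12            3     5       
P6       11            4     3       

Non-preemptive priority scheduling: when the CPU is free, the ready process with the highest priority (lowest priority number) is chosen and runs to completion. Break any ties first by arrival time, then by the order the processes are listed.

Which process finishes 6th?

P5

Gantt: | P4 0-6 | P3 6-11 | P2 11-21 | P6 21-25 | P1 25-32 | P5 32-35 |
Completion: P1=32  P2=21  P3=11  P4=6  P5=35  P6=25
Finish order: P4 → P3 → P2 → P6 → P1 → P5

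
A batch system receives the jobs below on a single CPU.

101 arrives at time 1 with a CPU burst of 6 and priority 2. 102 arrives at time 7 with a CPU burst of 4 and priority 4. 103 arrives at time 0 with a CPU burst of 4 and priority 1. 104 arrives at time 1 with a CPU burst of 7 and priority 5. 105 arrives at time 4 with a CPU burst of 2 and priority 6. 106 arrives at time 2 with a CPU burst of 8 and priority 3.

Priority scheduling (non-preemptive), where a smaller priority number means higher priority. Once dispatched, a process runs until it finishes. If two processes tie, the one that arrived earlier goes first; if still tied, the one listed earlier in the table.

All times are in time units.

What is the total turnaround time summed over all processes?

Timeline: | 103 0-4 | 101 4-10 | 106 10-18 | 102 18-22 | 104 22-29 | 105 29-31 |
Completion: 101=10  102=22  103=4  104=29  105=31  106=18
Turnaround = completion − arrival: 101=9, 102=15, 103=4, 104=28, 105=27, 106=16
Total turnaround = 9 + 15 + 4 + 28 + 27 + 16 = 99

99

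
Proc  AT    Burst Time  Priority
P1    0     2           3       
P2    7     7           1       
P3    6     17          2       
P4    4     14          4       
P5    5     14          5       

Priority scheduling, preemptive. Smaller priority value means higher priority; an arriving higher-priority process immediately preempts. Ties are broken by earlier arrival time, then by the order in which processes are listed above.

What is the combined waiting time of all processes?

68

Timeline: | P1 0-2 | idle 2-4 | P4 4-6 | P3 6-7 | P2 7-14 | P3 14-30 | P4 30-42 | P5 42-56 |
Completion: P1=2  P2=14  P3=30  P4=42  P5=56
Waiting = turnaround − burst: P1=0, P2=0, P3=7, P4=24, P5=37
Total waiting = 0 + 0 + 7 + 24 + 37 = 68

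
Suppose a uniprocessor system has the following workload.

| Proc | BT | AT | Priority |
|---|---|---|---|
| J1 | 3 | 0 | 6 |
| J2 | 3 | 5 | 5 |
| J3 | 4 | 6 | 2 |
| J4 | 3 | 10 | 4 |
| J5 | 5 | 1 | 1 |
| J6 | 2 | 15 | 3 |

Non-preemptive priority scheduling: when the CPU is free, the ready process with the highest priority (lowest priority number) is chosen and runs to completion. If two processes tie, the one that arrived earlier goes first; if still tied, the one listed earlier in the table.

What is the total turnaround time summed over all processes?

38

Timeline: | J1 0-3 | J5 3-8 | J3 8-12 | J4 12-15 | J6 15-17 | J2 17-20 |
Completion: J1=3  J2=20  J3=12  J4=15  J5=8  J6=17
Turnaround = completion − arrival: J1=3, J2=15, J3=6, J4=5, J5=7, J6=2
Total turnaround = 3 + 15 + 6 + 5 + 7 + 2 = 38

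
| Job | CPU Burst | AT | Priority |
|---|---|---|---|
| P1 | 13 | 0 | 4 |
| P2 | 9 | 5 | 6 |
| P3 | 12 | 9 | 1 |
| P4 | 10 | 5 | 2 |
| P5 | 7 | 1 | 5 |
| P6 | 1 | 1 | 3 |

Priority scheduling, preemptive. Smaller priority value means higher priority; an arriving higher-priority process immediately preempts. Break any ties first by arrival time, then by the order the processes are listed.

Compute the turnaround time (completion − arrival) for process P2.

Schedule: | P1 0-1 | P6 1-2 | P1 2-5 | P4 5-9 | P3 9-21 | P4 21-27 | P1 27-36 | P5 36-43 | P2 43-52 |
Completion: P1=36  P2=52  P3=21  P4=27  P5=43  P6=2
Turnaround (C−A): P1=36  P2=47  P3=12  P4=22  P5=42  P6=1
Turnaround(P2) = completion − arrival = 52 − 5 = 47

47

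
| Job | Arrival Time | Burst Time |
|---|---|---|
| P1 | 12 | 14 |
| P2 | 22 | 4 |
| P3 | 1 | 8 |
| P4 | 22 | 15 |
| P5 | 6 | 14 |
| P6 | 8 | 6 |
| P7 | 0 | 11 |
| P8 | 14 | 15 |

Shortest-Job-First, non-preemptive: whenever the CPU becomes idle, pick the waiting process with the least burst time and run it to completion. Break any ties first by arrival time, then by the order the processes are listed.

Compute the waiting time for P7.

0

Gantt: | P7 0-11 | P6 11-17 | P3 17-25 | P2 25-29 | P5 29-43 | P1 43-57 | P8 57-72 | P4 72-87 |
Completion: P1=57  P2=29  P3=25  P4=87  P5=43  P6=17  P7=11  P8=72
Turnaround (C−A): P1=45  P2=7  P3=24  P4=65  P5=37  P6=9  P7=11  P8=58
Waiting(P7) = turnaround − burst = 11 − 11 = 0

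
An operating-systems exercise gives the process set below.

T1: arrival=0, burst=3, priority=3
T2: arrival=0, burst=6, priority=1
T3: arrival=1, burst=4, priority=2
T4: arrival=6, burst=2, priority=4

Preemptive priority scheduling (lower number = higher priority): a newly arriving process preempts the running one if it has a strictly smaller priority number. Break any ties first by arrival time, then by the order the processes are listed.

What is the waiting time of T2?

Gantt: | T2 0-6 | T3 6-10 | T1 10-13 | T4 13-15 |
Completion: T1=13  T2=6  T3=10  T4=15
Waiting(T2) = turnaround − burst = 6 − 6 = 0

0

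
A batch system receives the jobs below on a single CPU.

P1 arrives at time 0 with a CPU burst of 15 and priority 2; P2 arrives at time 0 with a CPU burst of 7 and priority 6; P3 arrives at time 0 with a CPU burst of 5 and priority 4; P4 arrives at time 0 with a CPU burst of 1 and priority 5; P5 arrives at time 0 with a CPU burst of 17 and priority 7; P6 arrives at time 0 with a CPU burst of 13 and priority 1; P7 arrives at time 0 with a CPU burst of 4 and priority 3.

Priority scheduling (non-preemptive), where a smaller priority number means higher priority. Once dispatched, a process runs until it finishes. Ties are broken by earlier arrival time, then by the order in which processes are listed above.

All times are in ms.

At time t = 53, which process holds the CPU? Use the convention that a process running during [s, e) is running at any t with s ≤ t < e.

Schedule: | P6 0-13 | P1 13-28 | P7 28-32 | P3 32-37 | P4 37-38 | P2 38-45 | P5 45-62 |
Completion: P1=28  P2=45  P3=37  P4=38  P5=62  P6=13  P7=32

P5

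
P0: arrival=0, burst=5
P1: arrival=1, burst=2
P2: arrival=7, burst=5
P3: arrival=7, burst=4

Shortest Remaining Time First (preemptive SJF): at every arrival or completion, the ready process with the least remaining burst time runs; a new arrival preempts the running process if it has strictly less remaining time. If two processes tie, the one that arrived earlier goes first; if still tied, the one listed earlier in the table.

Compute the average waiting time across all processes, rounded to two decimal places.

1.50

Schedule: | P0 0-1 | P1 1-3 | P0 3-7 | P3 7-11 | P2 11-16 |
Completion: P0=7  P1=3  P2=16  P3=11
Turnaround (C−A): P0=7  P1=2  P2=9  P3=4
Waiting times: P0=2, P1=0, P2=4, P3=0
Average waiting = (2+0+4+0) / 4 = 6/4 = 1.50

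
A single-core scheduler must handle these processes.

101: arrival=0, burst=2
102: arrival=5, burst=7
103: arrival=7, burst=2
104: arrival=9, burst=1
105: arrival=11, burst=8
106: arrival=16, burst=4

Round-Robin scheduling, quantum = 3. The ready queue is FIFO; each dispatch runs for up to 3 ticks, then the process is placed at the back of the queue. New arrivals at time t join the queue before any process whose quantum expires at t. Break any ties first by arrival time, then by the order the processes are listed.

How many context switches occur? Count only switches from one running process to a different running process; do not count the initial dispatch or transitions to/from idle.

9

Gantt: | 101 0-2 | idle 2-5 | 102 5-8 | 103 8-10 | 102 10-13 | 104 13-14 | 105 14-17 | 102 17-18 | 106 18-21 | 105 21-24 | 106 24-25 | 105 25-27 |
Completion: 101=2  102=18  103=10  104=14  105=27  106=25
Turnaround (C−A): 101=2  102=13  103=3  104=5  105=16  106=9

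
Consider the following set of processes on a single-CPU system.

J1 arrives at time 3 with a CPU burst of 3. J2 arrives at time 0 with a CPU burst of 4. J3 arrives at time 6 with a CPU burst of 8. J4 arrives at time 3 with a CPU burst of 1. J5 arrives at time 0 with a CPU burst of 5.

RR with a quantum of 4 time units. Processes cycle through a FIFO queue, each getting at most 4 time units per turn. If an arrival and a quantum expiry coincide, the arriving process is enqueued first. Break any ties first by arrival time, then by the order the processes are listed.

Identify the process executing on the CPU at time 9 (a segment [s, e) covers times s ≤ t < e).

J1

Gantt: | J2 0-4 | J5 4-8 | J1 8-11 | J4 11-12 | J3 12-16 | J5 16-17 | J3 17-21 |
Completion: J1=11  J2=4  J3=21  J4=12  J5=17
Turnaround (C−A): J1=8  J2=4  J3=15  J4=9  J5=17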